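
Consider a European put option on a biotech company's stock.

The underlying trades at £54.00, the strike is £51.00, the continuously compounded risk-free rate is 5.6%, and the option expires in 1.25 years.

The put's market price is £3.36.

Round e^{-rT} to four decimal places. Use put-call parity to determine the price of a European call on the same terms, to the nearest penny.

£9.81

e^(−rT) = e^(−0.056·1.25) = 0.9324
Put-call parity: C − P = S − K·e^(−rT) = 54 − 51·0.9324 = 54 − 47.5524 = 6.4476
C = P + (C − P) = 3.36 + (6.4476) = 9.8076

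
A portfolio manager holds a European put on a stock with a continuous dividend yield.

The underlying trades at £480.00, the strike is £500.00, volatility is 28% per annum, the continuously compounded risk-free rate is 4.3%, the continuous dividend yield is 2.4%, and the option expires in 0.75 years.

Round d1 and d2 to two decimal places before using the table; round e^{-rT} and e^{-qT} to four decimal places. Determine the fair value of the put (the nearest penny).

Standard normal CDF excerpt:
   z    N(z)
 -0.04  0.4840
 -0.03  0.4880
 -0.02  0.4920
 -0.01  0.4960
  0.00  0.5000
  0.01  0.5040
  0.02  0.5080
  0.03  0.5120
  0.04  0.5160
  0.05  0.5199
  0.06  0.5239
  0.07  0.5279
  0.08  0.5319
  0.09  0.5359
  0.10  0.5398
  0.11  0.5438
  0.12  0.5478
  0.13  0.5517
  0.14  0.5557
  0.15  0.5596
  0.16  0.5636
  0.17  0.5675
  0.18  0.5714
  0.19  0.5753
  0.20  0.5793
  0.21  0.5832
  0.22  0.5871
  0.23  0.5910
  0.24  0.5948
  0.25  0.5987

£52.29

σ√T = 0.28 × 0.8660 = 0.2425
d₁ = [ln(480/500) + (0.043 − 0.024 + 0.28²/2)·0.75] / 0.2425 = [-0.0408 + 0.0437] / 0.2425 = 0.0117 which rounds to 0.01
d₂ = d₁ − σ√T = 0.0117 − 0.2425 = -0.2308 which rounds to -0.23
exp(−qT) = exp(−0.024·0.75) = 0.9822;  exp(−rT) = exp(−0.043·0.75) = 0.9683
N(−d₂) = N(0.23) = 0.5910;  N(−d₁) = N(-0.01) = 0.4960
P = 500·0.9683·0.5910 − 480·0.9822·0.4960 = 286.1327 − 233.8422 = 52.2905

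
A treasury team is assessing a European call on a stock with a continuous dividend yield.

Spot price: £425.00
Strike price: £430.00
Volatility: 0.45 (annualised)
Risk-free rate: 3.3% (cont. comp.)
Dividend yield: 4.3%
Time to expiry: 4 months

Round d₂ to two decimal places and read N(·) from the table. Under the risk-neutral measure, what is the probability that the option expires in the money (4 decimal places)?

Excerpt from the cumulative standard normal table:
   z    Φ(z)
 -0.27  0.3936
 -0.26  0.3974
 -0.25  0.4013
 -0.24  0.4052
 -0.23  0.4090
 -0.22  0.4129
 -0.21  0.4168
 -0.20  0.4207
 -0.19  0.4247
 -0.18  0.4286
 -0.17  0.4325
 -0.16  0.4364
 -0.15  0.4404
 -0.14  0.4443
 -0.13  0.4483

σ√T = 0.45 × 0.5774 = 0.2598
d₁ = [ln(425/430) + (0.033 − 0.043 + 0.45²/2)·0.3333] / 0.2598 = [-0.0117 + 0.0304] / 0.2598 = 0.0721 ≈ 0.07
d₂ = d₁ − σ√T = 0.0721 − 0.2598 = -0.1878 ≈ -0.19
Risk-neutral Pr[S_T > K] = N(d₂) = N(-0.19) = 0.4247

0.4247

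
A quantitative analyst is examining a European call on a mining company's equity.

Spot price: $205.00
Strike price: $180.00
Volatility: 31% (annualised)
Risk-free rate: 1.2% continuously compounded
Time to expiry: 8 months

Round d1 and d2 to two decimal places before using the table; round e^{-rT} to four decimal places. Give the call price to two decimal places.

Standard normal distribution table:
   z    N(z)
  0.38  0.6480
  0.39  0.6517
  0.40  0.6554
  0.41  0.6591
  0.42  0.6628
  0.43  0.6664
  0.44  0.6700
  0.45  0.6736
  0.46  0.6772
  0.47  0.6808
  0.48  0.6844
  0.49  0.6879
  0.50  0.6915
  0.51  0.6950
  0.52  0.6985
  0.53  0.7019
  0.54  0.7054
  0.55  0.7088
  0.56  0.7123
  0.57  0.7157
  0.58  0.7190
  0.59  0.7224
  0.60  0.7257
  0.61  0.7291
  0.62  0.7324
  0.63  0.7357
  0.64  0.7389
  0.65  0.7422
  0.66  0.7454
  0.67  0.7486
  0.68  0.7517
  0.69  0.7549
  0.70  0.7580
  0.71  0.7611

σ√T = 0.31·√0.6667 = 0.2531
d₁ = [ln(205/180) + (0.012 + ½·0.31²)·0.6667] / (σ√T) = (0.1301 + 0.0400) / 0.2531 = 0.6720 ≈ 0.67
d₂ = 0.6720 − 0.2531 = 0.4189 ≈ 0.42
exp(−rT) = exp(−0.012·0.6667) = 0.9920
N(d₁) = N(0.67) = 0.7486;  N(d₂) = N(0.42) = 0.6628
C = 205·0.7486 − 180·0.9920·0.6628 = 153.4630 − 118.3496 = 35.1134

$35.11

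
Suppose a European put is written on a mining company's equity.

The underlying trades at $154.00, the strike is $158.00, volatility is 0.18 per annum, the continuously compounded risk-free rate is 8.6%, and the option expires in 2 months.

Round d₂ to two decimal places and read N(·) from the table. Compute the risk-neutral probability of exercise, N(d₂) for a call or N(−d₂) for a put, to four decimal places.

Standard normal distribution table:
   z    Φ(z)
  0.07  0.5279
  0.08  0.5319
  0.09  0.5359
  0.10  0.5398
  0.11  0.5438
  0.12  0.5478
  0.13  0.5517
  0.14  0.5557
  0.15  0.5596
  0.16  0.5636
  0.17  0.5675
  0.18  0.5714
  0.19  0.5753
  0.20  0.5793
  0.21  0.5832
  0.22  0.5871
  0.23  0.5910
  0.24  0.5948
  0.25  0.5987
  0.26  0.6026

0.5753

T = 0.1667;  σ√T = 0.0735
d₁ = [ln(154/158) + (0.086 + 0.18²/2)·0.1667] / 0.0735 = [-0.0256 + 0.0170] / 0.0735 = -0.1172 ⇒ -0.12
d₂ = d₁ − σ√T = -0.1172 − 0.0735 = -0.1906 ⇒ -0.19
Pr(exercise) under Q = N(−d₂) = N(0.19) = 0.5753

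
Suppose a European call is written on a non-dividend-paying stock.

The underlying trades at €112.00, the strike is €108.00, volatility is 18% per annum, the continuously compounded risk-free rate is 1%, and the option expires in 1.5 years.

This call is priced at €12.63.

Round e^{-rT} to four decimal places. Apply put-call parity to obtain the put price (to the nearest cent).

e^(−rT) = e^(−0.01·1.5) = 0.9851
Put-call parity: C − P = S − K·e^(−rT) = 112 − 108·0.9851 = 112 − 106.3908 = 5.6092
P = C − (C − P) = 12.63 − (5.6092) = 7.0208

€7.02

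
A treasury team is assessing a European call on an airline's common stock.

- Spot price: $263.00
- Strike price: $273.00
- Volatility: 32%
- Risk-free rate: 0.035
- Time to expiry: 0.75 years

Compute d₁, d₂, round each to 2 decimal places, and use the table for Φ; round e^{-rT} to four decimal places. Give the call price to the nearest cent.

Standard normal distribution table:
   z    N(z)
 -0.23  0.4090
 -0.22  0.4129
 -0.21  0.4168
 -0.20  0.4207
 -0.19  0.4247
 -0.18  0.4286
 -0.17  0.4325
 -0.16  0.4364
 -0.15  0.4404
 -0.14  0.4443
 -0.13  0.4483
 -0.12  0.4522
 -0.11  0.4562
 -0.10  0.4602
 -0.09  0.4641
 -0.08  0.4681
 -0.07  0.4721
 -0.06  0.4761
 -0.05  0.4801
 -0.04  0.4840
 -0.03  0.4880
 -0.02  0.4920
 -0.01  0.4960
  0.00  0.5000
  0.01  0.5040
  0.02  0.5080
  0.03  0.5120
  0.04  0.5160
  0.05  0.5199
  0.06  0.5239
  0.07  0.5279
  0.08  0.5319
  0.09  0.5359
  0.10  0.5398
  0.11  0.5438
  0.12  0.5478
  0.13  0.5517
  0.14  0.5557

$27.99

T = 0.75;  σ√T = 0.2771
d₁ = [ln(263/273) + (0.035 + ½·0.32²)·0.75] / (σ√T) = (-0.0373 + 0.0646) / 0.2771 = 0.0986 which rounds to 0.10
d₂ = 0.0986 − 0.2771 = -0.1785 which rounds to -0.18
exp(−rT) = exp(−0.035·0.75) = 0.9741
N(d₁) = N(0.10) = 0.5398;  N(d₂) = N(-0.18) = 0.4286
C = 263·0.5398 − 273·0.9741·0.4286 = 141.9674 − 113.9773 = 27.9901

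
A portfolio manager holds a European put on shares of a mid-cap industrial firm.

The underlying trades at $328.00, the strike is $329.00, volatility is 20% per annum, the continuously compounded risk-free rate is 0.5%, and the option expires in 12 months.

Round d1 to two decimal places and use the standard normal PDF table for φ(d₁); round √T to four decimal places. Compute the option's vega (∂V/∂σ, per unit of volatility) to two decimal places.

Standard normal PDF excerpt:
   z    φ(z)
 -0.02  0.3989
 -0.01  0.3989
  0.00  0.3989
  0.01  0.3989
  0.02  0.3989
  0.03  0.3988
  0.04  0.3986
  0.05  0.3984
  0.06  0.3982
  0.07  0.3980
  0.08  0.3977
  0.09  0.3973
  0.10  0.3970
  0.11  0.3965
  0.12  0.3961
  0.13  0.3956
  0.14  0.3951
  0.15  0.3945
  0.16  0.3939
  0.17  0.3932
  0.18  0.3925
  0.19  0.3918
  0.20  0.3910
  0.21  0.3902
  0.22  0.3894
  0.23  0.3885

130.05

T = 1;  σ√T = 0.2000
d₁ = [ln(328/329) + (0.005 + 0.2²/2)·1] / 0.2000 = [-0.0030 + 0.0250] / 0.2000 = 0.1098 ⇒ 0.11
√T = √1 = 1.0000
φ(d₁) = φ(0.11) = 0.3965
vega = S·φ(d₁)·√T = 328·0.3965·1.0000 = 130.0520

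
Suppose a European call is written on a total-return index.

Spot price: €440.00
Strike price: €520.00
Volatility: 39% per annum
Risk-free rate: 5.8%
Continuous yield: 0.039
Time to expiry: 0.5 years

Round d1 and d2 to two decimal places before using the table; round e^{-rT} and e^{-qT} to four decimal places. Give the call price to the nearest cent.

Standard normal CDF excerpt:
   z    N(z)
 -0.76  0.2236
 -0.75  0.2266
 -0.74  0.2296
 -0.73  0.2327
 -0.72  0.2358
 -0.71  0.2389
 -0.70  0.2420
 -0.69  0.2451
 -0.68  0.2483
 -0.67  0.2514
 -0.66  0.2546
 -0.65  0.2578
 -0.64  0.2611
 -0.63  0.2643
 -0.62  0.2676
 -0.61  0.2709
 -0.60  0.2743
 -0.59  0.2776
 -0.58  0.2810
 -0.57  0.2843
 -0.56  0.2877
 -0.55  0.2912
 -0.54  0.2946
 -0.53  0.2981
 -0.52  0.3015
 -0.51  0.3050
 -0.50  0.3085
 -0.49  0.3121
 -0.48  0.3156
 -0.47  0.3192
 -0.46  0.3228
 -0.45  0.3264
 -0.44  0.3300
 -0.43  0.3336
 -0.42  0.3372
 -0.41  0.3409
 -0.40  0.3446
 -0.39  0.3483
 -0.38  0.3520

σ√T = 0.39 × 0.7071 = 0.2758
d₁ = [ln(440/520) + (0.058 − 0.039 + 0.39²/2)·0.5] / 0.2758 = [-0.1671 + 0.0475] / 0.2758 = -0.4334 ≈ -0.43
d₂ = d₁ − σ√T = -0.4334 − 0.2758 = -0.7092 ≈ -0.71
e^(−qT) = e^(−0.039·0.5) = 0.9807;  e^(−rT) = e^(−0.058·0.5) = 0.9714
N(d₁) = N(-0.43) = 0.3336;  N(d₂) = N(-0.71) = 0.2389
C = 440·0.9807·0.3336 − 520·0.9714·0.2389 = 143.9511 − 120.6751 = 23.2760

€23.28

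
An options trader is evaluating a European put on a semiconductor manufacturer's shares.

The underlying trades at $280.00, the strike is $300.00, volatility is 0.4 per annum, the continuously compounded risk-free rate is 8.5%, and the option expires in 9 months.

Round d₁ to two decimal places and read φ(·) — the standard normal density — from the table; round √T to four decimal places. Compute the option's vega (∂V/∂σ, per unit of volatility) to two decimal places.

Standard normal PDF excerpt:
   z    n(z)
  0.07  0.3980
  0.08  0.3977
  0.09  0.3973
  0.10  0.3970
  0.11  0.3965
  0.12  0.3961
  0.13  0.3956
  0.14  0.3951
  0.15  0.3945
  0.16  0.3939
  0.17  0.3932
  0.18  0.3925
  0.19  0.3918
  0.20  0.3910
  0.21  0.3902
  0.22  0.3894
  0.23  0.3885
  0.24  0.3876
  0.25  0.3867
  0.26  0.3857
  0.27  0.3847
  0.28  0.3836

95.51

σ√T = 0.4 × 0.8660 = 0.3464
d₁ = [ln(280/300) + (0.085 + 0.4²/2)·0.75] / 0.3464 = [-0.0690 + 0.1238] / 0.3464 = 0.1581 ≈ 0.16
√T = √0.75 = 0.8660
φ(d₁) = φ(0.16) = 0.3939
vega = S·φ(d₁)·√T = 280·0.3939·0.8660 = 95.5129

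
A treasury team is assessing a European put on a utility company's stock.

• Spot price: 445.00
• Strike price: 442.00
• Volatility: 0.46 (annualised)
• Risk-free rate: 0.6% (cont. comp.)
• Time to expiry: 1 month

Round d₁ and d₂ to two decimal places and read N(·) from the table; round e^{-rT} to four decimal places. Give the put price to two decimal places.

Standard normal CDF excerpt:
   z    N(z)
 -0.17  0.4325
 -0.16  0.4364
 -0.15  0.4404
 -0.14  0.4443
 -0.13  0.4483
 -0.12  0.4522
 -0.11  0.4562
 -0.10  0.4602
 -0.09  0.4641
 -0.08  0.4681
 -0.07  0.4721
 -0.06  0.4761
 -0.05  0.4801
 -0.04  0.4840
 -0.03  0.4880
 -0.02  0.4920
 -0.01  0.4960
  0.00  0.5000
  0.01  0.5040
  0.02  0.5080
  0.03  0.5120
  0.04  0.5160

σ√T = 0.46 × 0.2887 = 0.1328
d₁ = [ln(445/442) + (0.006 + 0.46²/2)·0.08333] / 0.1328 = [0.0068 + 0.0093] / 0.1328 = 0.1211 → 0.12
d₂ = d₁ − σ√T = 0.1211 − 0.1328 = -0.0117 → -0.01
exp(−rT) = exp(−0.006·0.08333) = 0.9995
N(−d₂) = N(0.01) = 0.5040;  N(−d₁) = N(-0.12) = 0.4522
P = 442·0.9995·0.5040 − 445·0.4522 = 222.6566 − 201.2290 = 21.4276

21.43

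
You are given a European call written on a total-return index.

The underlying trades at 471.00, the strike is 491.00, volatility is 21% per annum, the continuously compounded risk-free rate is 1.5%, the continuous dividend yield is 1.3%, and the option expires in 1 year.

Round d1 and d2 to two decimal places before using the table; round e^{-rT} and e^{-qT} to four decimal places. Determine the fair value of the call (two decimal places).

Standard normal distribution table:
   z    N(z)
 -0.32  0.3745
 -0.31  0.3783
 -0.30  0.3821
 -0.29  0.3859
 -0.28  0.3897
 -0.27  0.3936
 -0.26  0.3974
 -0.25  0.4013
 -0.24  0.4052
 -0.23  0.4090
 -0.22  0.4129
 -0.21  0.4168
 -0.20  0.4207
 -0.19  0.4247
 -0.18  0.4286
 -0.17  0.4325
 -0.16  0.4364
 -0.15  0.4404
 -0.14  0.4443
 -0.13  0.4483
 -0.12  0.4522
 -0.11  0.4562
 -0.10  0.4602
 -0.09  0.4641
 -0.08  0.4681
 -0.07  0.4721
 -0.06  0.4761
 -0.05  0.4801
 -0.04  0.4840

σ√T = 0.21·√1 = 0.2100
d₁ = [ln(471/491) + (0.015 − 0.013 + ½·0.21²)·1] / (σ√T) = (-0.0416 + 0.0240) / 0.2100 = -0.0835 ⇒ -0.08
d₂ = -0.0835 − 0.2100 = -0.2935 ⇒ -0.29
e^(−qT) = e^(−0.013·1) = 0.9871;  e^(−rT) = e^(−0.015·1) = 0.9851
N(d₁) = N(-0.08) = 0.4681;  N(d₂) = N(-0.29) = 0.3859
C = 471·0.9871·0.4681 − 491·0.9851·0.3859 = 217.6310 − 186.6537 = 30.9773

30.98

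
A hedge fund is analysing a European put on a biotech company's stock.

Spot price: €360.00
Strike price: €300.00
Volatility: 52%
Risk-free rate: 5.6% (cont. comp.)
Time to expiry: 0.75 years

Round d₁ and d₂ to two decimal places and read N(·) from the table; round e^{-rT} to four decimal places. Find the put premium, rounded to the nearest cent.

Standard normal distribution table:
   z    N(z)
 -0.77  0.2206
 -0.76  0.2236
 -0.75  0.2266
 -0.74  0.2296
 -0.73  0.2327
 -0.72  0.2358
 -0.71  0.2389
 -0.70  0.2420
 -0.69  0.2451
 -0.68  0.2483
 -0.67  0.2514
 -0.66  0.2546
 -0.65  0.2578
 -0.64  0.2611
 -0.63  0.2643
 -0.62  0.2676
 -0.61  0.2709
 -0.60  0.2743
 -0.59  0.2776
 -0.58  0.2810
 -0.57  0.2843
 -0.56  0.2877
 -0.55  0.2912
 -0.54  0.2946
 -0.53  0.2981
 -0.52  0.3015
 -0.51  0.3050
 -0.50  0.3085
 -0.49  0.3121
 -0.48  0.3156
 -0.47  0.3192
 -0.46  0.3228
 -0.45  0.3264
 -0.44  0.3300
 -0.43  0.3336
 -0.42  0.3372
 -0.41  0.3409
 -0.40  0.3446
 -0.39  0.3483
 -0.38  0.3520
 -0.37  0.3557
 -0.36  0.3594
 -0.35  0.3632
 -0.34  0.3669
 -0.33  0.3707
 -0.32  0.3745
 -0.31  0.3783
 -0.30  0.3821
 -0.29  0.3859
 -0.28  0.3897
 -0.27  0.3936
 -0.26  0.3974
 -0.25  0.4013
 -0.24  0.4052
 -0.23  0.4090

€28.34

σ√T = 0.52 × 0.8660 = 0.4503
d₁ = [ln(360/300) + (0.056 + 0.52²/2)·0.75] / 0.4503 = [0.1823 + 0.1434] / 0.4503 = 0.7233 → 0.72
d₂ = d₁ − σ√T = 0.7233 − 0.4503 = 0.2730 → 0.27
exp(−rT) = exp(−0.056·0.75) = 0.9589
N(−d₂) = N(-0.27) = 0.3936;  N(−d₁) = N(-0.72) = 0.2358
P = 300·0.9589·0.3936 − 360·0.2358 = 113.2269 − 84.8880 = 28.3389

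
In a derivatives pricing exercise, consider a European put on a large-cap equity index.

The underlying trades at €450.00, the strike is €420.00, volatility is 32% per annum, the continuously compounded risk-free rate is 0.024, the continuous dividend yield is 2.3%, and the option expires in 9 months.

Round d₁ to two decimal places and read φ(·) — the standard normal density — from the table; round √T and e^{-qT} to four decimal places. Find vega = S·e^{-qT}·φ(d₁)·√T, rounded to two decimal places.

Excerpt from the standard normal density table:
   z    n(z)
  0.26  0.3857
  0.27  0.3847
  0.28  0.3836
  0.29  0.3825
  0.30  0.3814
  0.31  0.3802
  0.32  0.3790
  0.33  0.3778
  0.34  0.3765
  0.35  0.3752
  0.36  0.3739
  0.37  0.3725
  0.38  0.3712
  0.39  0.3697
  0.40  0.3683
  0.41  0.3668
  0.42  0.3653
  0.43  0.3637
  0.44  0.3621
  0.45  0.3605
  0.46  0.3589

T = 0.75;  σ√T = 0.2771
d₁ = [ln(450/420) + (0.024 − 0.023 + 0.32²/2)·0.75] / 0.2771 = [0.0690 + 0.0392] / 0.2771 = 0.3902 ⇒ 0.39
√T = √0.75 = 0.8660
φ(d₁) = φ(0.39) = 0.3697
exp(−qT) = exp(−0.023·0.75) = 0.9829
vega = S·exp(−qT)·φ(d₁)·√T = 450·0.9829·0.3697·0.8660 = 141.6085

141.61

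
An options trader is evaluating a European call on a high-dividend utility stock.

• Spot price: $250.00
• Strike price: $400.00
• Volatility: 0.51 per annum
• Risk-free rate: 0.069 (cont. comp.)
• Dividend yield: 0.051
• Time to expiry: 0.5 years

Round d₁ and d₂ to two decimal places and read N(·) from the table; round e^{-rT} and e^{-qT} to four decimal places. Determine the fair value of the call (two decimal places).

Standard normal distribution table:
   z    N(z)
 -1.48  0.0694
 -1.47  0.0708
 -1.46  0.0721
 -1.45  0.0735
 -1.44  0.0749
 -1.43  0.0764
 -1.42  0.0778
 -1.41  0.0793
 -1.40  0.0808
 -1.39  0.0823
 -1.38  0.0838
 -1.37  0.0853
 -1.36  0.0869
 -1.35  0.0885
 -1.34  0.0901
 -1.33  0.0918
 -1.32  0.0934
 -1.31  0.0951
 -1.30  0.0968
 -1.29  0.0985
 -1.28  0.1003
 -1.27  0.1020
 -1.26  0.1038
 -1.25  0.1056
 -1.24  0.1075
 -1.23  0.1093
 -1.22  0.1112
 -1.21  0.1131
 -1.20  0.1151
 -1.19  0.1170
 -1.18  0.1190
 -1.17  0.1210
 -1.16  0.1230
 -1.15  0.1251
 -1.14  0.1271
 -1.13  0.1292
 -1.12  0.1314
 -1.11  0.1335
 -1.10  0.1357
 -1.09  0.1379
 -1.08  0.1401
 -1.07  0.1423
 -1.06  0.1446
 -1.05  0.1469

σ√T = 0.51 × 0.7071 = 0.3606
d₁ = [ln(250/400) + (0.069 − 0.051 + 0.51²/2)·0.5] / 0.3606 = [-0.4700 + 0.0740] / 0.3606 = -1.0980 which rounds to -1.10
d₂ = d₁ − σ√T = -1.0980 − 0.3606 = -1.4587 which rounds to -1.46
e^(−qT) = e^(−0.051·0.5) = 0.9748;  e^(−rT) = e^(−0.069·0.5) = 0.9661
C = 250·0.9748·N(-1.10) − 400·0.9661·N(-1.46) = 250·0.9748·0.1357 − 400·0.9661·0.0721 = 33.0701 − 27.8623 = 5.2078

$5.21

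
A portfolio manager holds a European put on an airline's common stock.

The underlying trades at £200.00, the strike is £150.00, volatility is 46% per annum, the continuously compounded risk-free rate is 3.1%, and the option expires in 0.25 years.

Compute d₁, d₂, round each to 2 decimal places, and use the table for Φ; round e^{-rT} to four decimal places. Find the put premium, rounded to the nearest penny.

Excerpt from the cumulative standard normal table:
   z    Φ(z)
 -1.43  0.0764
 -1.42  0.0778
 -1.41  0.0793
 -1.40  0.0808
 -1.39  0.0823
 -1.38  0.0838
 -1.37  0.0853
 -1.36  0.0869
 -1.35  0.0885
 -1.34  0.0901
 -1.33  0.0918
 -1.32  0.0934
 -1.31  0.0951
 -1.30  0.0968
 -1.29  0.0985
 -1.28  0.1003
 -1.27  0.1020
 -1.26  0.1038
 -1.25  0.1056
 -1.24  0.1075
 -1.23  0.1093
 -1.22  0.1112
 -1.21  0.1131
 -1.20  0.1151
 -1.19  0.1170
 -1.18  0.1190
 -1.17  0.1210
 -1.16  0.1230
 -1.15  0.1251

£1.85

σ√T = 0.46·√0.25 = 0.2300
d₁ = [ln(200/150) + (0.031 + 0.46²/2)·0.25] / 0.2300 = [0.2877 + 0.0342] / 0.2300 = 1.3995 which rounds to 1.40
d₂ = d₁ − σ√T = 1.3995 − 0.2300 = 1.1695 which rounds to 1.17
e^(−rT) = e^(−0.031·0.25) = 0.9923
P = 150·0.9923·N(-1.17) − 200·N(-1.40) = 150·0.9923·0.1210 − 200·0.0808 = 18.0102 − 16.1600 = 1.8502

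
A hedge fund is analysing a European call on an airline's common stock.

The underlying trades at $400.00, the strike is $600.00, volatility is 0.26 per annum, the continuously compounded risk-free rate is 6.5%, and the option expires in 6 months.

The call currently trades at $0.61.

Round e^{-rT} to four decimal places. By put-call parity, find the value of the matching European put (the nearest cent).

$181.41

exp(−rT) = exp(−0.065·0.5) = 0.9680
Put-call parity: C − P = S − K·e^(−rT) = 400 − 600·0.9680 = 400 − 580.8000 = -180.8000
P = C − (C − P) = 0.61 − (-180.8000) = 181.4100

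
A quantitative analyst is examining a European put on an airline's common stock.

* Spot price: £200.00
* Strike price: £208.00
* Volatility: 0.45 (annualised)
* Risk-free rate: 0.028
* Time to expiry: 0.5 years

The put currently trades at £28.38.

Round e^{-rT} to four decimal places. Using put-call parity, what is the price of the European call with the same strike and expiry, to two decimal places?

£23.27

e^(−rT) = e^(−0.028·0.5) = 0.9861
Put-call parity: C − P = S − K·e^(−rT) = 200 − 208·0.9861 = 200 − 205.1088 = -5.1088
C = P + (C − P) = 28.38 + (-5.1088) = 23.2712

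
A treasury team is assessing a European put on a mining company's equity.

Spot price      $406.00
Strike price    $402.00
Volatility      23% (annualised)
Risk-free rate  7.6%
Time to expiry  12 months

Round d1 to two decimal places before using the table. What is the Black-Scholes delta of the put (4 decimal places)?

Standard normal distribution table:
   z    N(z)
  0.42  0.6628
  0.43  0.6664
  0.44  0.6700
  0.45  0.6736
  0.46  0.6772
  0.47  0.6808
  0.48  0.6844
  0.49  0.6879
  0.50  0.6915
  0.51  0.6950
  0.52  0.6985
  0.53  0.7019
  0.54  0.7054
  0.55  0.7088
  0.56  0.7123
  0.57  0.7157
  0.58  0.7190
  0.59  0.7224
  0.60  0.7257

-0.3121

σ√T = 0.23·√1 = 0.2300
ln(S/K) + (r + σ²/2)T = ln(406/402) + (0.076 + 0.23²/2)·1 = 0.0099 + 0.1024 = 0.1124
d₁ = 0.1124 / 0.2300 = 0.4885 ⇒ 0.49
N(d₁) = N(0.49) = 0.6879
Δ_put = N(d₁) − 1 = 0.6879 − 1 = -0.3121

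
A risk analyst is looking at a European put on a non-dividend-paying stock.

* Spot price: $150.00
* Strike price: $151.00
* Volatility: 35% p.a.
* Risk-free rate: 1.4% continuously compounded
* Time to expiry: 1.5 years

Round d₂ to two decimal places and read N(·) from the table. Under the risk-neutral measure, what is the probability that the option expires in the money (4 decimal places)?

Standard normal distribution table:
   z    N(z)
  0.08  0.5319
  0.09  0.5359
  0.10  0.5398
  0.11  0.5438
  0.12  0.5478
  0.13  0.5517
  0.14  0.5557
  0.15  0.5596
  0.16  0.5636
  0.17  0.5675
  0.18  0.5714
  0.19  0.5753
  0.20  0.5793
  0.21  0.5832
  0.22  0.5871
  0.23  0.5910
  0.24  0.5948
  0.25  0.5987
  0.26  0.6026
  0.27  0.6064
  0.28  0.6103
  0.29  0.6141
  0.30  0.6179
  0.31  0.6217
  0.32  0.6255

T = 1.5;  σ√T = 0.4287
d₁ = [ln(150/151) + (0.014 + 0.35²/2)·1.5] / 0.4287 = [-0.0066 + 0.1129] / 0.4287 = 0.2478 which rounds to 0.25
d₂ = d₁ − σ√T = 0.2478 − 0.4287 = -0.1808 which rounds to -0.18
Pr(exercise) under Q = N(−d₂) = N(0.18) = 0.5714

0.5714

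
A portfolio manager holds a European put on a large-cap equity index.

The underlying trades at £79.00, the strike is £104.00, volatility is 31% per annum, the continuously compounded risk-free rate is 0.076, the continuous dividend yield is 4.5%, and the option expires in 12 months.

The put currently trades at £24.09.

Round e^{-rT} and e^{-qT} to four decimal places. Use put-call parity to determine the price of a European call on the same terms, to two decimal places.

£3.23

exp(−qT) = exp(−0.045·1) = 0.9560;  exp(−rT) = exp(−0.076·1) = 0.9268
Put-call parity: C − P = S·e^(−qT) − K·e^(−rT) = 79·0.9560 − 104·0.9268 = 75.5240 − 96.3872 = -20.8632
C = P + (C − P) = 24.09 + (-20.8632) = 3.2268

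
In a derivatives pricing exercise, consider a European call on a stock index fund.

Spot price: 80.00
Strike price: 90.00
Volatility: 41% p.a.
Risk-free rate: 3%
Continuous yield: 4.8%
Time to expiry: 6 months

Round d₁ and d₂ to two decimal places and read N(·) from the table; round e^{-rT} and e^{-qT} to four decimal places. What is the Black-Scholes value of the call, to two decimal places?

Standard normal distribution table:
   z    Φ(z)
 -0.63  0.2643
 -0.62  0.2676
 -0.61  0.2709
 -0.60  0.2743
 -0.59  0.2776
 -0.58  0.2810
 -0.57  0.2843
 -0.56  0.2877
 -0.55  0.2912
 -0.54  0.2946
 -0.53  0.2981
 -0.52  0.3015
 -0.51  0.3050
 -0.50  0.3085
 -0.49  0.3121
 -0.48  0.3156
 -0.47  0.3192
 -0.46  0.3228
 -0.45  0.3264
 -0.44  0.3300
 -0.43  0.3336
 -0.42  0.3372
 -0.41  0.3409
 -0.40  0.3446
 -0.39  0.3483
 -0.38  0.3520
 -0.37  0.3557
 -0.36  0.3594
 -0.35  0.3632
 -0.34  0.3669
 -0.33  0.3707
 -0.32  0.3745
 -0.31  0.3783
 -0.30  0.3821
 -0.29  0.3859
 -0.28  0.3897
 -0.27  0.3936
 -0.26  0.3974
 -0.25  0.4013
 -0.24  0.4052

5.23

T = 0.5;  σ√T = 0.2899
d₁ = [ln(80/90) + (0.03 − 0.048 + ½·0.41²)·0.5] / (σ√T) = (-0.1178 + 0.0330) / 0.2899 = -0.2924 which rounds to -0.29
d₂ = -0.2924 − 0.2899 = -0.5823 which rounds to -0.58
e^(−qT) = e^(−0.048·0.5) = 0.9763;  e^(−rT) = e^(−0.03·0.5) = 0.9851
N(d₁) = N(-0.29) = 0.3859;  N(d₂) = N(-0.58) = 0.2810
C = 80·0.9763·0.3859 − 90·0.9851·0.2810 = 30.1403 − 24.9132 = 5.2272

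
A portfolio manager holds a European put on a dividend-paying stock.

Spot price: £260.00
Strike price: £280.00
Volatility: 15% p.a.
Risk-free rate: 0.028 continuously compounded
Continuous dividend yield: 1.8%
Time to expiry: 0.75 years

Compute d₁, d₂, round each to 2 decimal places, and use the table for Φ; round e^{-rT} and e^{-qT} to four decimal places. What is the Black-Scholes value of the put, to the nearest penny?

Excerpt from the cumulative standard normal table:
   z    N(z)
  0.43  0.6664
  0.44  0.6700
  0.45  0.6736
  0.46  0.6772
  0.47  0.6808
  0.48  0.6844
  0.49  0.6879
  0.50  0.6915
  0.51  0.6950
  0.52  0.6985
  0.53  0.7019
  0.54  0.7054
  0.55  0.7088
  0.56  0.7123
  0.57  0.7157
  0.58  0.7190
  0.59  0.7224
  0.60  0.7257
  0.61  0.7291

£24.34

σ√T = 0.15·√0.75 = 0.1299
d₁ = [ln(260/280) + (0.028 − 0.018 + 0.15²/2)·0.75] / 0.1299 = [-0.0741 + 0.0159] / 0.1299 = -0.4478 which rounds to -0.45
d₂ = d₁ − σ√T = -0.4478 − 0.1299 = -0.5777 which rounds to -0.58
e^(−qT) = e^(−0.018·0.75) = 0.9866;  e^(−rT) = e^(−0.028·0.75) = 0.9792
N(−d₂) = N(0.58) = 0.7190;  N(−d₁) = N(0.45) = 0.6736
P = 280·0.9792·0.7190 − 260·0.9866·0.6736 = 197.1325 − 172.7892 = 24.3434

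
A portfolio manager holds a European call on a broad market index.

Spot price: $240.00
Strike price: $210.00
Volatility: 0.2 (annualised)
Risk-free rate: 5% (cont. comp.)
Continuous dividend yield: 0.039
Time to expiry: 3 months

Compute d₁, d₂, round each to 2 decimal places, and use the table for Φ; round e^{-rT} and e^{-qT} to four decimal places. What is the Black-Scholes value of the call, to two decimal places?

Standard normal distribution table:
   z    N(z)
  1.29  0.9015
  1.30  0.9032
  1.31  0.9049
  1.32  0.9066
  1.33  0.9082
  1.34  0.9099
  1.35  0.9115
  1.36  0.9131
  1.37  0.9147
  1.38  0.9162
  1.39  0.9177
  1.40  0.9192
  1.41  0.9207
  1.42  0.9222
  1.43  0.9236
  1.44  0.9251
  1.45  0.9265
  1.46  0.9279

$31.15

σ√T = 0.2·√0.25 = 0.1000
d₁ = [ln(240/210) + (0.05 − 0.039 + 0.2²/2)·0.25] / 0.1000 = [0.1335 + 0.0078] / 0.1000 = 1.4128 → 1.41
d₂ = d₁ − σ√T = 1.4128 − 0.1000 = 1.3128 → 1.31
e^(−qT) = e^(−0.039·0.25) = 0.9903;  e^(−rT) = e^(−0.05·0.25) = 0.9876
N(d₁) = N(1.41) = 0.9207;  N(d₂) = N(1.31) = 0.9049
C = 240·0.9903·0.9207 − 210·0.9876·0.9049 = 218.8246 − 187.6726 = 31.1520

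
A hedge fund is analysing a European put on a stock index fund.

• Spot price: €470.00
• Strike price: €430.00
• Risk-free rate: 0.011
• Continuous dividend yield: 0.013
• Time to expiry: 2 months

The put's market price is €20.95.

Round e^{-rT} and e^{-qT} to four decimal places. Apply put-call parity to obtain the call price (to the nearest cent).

€60.69

exp(−qT) = exp(−0.013·0.1667) = 0.9978;  exp(−rT) = exp(−0.011·0.1667) = 0.9982
Put-call parity: C − P = S·e^(−qT) − K·e^(−rT) = 470·0.9978 − 430·0.9982 = 468.9660 − 429.2260 = 39.7400
C = P + (C − P) = 20.95 + (39.7400) = 60.6900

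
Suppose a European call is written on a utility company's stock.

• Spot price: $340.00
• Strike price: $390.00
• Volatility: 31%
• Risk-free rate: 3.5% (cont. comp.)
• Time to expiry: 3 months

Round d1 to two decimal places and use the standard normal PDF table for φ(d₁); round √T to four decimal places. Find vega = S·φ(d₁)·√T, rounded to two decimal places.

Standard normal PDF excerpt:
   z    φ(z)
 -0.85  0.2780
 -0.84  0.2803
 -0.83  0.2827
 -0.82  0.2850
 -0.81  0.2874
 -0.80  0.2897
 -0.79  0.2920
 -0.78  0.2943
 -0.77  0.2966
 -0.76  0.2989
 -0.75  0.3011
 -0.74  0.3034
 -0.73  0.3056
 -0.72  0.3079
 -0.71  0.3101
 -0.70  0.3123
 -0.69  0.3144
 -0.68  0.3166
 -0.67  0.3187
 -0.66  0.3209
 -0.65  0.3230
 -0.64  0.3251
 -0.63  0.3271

51.19

σ√T = 0.31·√0.25 = 0.1550
ln(S/K) + (r + σ²/2)T = ln(340/390) + (0.035 + 0.31²/2)·0.25 = -0.1372 + 0.0208 = -0.1164
d₁ = -0.1164 / 0.1550 = -0.7512 which rounds to -0.75
√T = √0.25 = 0.5000
φ(d₁) = φ(-0.75) = 0.3011
vega = S·φ(d₁)·√T = 340·0.3011·0.5000 = 51.1870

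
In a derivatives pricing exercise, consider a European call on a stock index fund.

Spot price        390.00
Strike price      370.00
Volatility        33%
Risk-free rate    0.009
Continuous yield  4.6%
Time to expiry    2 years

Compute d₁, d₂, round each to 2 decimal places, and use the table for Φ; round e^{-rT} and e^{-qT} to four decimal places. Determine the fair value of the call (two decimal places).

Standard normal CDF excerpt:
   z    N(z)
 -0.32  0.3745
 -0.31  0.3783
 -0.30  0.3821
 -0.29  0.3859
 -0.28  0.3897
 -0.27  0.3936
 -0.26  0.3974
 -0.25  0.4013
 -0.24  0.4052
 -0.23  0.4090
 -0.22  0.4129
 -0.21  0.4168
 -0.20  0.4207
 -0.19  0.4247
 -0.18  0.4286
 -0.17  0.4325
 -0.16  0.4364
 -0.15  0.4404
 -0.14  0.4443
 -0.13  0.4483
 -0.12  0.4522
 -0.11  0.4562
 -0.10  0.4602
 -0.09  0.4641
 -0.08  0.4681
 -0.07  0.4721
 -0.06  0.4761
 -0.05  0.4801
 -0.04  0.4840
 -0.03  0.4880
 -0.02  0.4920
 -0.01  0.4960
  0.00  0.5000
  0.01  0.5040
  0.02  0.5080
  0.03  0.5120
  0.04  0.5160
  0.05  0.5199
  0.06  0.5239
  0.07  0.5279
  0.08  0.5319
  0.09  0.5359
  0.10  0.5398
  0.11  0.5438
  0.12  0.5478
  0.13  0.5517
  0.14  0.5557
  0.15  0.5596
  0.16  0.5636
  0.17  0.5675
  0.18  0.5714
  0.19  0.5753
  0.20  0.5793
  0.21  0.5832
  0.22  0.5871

63.02

σ√T = 0.33 × 1.4142 = 0.4667
d₁ = [ln(390/370) + (0.009 − 0.046 + 0.33²/2)·2] / 0.4667 = [0.0526 + 0.0349] / 0.4667 = 0.1876 ⇒ 0.19
d₂ = d₁ − σ√T = 0.1876 − 0.4667 = -0.2791 ⇒ -0.28
exp(−qT) = exp(−0.046·2) = 0.9121;  exp(−rT) = exp(−0.009·2) = 0.9822
N(d₁) = N(0.19) = 0.5753;  N(d₂) = N(-0.28) = 0.3897
C = 390·0.9121·0.5753 − 370·0.9822·0.3897 = 204.6451 − 141.6224 = 63.0227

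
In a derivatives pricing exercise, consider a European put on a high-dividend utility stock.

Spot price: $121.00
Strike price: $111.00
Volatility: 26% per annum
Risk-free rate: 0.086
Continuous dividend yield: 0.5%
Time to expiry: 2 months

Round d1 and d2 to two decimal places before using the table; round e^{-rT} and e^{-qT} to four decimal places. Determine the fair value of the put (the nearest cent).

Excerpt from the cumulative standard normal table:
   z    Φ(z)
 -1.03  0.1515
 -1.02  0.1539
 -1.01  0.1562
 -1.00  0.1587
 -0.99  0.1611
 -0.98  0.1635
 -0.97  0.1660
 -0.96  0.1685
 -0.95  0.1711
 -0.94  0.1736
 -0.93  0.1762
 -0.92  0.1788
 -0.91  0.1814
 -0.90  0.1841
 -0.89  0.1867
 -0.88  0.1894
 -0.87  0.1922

σ√T = 0.26·√0.1667 = 0.1061
d₁ = [ln(121/111) + (0.086 − 0.005 + ½·0.26²)·0.1667] / (σ√T) = (0.0863 + 0.0191) / 0.1061 = 0.9929 → 0.99
d₂ = 0.9929 − 0.1061 = 0.8868 → 0.89
exp(−qT) = exp(−0.005·0.1667) = 0.9992;  exp(−rT) = exp(−0.086·0.1667) = 0.9858
N(−d₂) = N(-0.89) = 0.1867;  N(−d₁) = N(-0.99) = 0.1611
P = 111·0.9858·0.1867 − 121·0.9992·0.1611 = 20.4294 − 19.4775 = 0.9519

$0.95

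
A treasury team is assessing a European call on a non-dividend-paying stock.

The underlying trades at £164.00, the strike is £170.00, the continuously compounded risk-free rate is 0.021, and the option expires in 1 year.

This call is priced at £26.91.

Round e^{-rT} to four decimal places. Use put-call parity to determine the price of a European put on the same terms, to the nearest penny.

£29.37

e^(−rT) = e^(−0.021·1) = 0.9792
Put-call parity: C − P = S − K·e^(−rT) = 164 − 170·0.9792 = 164 − 166.4640 = -2.4640
P = C − (C − P) = 26.91 − (-2.4640) = 29.3740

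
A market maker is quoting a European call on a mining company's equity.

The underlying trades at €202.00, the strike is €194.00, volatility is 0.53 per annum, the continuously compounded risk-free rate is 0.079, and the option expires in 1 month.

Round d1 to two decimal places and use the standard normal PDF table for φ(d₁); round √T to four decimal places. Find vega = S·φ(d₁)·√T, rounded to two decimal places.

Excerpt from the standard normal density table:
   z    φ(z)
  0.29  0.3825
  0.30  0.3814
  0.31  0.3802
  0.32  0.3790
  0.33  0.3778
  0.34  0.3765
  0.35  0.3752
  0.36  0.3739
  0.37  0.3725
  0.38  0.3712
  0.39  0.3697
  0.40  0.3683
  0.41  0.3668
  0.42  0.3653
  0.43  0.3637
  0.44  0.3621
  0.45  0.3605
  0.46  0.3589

σ√T = 0.53 × 0.2887 = 0.1530
d₁ = [ln(202/194) + (0.079 + ½·0.53²)·0.08333] / (σ√T) = (0.0404 + 0.0183) / 0.1530 = 0.3836 ≈ 0.38
√T = √0.08333 = 0.2887
φ(d₁) = φ(0.38) = 0.3712
vega = S·φ(d₁)·√T = 202·0.3712·0.2887 = 21.6474

21.65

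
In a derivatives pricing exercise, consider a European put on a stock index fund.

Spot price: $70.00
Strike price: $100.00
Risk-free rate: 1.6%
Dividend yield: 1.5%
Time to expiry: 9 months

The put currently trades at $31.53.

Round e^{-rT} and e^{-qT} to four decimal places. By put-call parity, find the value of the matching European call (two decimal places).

$1.94

exp(−qT) = exp(−0.015·0.75) = 0.9888;  exp(−rT) = exp(−0.016·0.75) = 0.9881
Put-call parity: C − P = S·e^(−qT) − K·e^(−rT) = 70·0.9888 − 100·0.9881 = 69.2160 − 98.8100 = -29.5940
C = P + (C − P) = 31.53 + (-29.5940) = 1.9360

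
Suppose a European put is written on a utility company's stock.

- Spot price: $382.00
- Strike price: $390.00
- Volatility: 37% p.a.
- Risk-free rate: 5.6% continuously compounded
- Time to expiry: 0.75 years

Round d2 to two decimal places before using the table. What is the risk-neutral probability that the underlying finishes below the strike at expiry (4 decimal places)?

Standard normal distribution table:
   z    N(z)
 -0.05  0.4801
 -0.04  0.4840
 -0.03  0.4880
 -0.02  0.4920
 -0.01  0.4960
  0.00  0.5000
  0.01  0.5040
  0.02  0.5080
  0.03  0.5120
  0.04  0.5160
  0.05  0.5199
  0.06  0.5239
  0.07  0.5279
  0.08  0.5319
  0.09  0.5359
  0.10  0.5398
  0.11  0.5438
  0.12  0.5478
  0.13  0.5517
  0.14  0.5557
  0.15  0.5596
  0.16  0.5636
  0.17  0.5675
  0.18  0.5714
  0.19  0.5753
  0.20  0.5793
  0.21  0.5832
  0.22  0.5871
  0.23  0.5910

σ√T = 0.37 × 0.8660 = 0.3204
d₁ = [ln(382/390) + (0.056 + 0.37²/2)·0.75] / 0.3204 = [-0.0207 + 0.0933] / 0.3204 = 0.2266 → 0.23
d₂ = d₁ − σ√T = 0.2266 − 0.3204 = -0.0938 → -0.09
Risk-neutral Pr[S_T < K] = N(−d₂) = N(0.09) = 0.5359

0.5359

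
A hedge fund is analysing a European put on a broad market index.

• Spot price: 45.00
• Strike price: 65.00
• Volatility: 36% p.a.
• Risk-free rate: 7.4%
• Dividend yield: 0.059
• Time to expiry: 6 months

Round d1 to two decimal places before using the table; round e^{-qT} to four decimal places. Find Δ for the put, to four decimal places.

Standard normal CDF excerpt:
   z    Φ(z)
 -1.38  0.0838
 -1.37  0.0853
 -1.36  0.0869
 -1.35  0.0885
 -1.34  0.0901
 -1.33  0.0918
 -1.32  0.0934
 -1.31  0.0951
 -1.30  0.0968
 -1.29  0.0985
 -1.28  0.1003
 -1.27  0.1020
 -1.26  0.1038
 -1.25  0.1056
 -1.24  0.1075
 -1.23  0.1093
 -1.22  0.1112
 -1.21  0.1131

σ√T = 0.36 × 0.7071 = 0.2546
d₁ = [ln(45/65) + (0.074 − 0.059 + ½·0.36²)·0.5] / (σ√T) = (-0.3677 + 0.0399) / 0.2546 = -1.2878 ≈ -1.29
N(d₁) = N(-1.29) = 0.0985
Δ_put = e^(−qT)·(N(d₁) − 1) = 0.9709·(0.0985 − 1) = -0.8753

-0.8753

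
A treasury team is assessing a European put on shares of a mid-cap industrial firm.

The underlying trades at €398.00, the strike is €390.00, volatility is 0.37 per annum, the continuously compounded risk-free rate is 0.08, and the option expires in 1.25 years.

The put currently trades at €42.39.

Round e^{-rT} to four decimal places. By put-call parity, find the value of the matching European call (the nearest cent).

exp(−rT) = exp(−0.08·1.25) = 0.9048
Put-call parity: C − P = S − K·e^(−rT) = 398 − 390·0.9048 = 398 − 352.8720 = 45.1280
C = P + (C − P) = 42.39 + (45.1280) = 87.5180

€87.52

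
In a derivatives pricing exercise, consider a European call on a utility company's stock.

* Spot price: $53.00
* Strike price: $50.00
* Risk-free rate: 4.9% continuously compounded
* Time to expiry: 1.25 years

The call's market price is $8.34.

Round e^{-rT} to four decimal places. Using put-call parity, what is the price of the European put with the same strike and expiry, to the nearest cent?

exp(−rT) = exp(−0.049·1.25) = 0.9406
Put-call parity: C − P = S − K·e^(−rT) = 53 − 50·0.9406 = 53 − 47.0300 = 5.9700
P = C − (C − P) = 8.34 − (5.9700) = 2.3700

$2.37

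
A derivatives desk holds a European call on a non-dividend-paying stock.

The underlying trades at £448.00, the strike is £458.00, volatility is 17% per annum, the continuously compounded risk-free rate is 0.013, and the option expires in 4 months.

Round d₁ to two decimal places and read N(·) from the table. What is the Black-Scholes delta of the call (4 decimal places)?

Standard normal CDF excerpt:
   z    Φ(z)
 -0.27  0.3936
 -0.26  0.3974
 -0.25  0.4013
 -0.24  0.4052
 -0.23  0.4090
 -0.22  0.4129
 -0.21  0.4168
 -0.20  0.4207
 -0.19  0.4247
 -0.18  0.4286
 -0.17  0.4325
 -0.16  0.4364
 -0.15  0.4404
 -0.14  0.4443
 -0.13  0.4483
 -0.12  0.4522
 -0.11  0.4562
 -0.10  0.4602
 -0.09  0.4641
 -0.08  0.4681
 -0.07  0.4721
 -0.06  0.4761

0.4483

σ√T = 0.17 × 0.5774 = 0.0981
d₁ = [ln(448/458) + (0.013 + ½·0.17²)·0.3333] / (σ√T) = (-0.0221 + 0.0092) / 0.0981 = -0.1317 → -0.13
N(d₁) = N(-0.13) = 0.4483
Δ_call = N(d₁) = 0.4483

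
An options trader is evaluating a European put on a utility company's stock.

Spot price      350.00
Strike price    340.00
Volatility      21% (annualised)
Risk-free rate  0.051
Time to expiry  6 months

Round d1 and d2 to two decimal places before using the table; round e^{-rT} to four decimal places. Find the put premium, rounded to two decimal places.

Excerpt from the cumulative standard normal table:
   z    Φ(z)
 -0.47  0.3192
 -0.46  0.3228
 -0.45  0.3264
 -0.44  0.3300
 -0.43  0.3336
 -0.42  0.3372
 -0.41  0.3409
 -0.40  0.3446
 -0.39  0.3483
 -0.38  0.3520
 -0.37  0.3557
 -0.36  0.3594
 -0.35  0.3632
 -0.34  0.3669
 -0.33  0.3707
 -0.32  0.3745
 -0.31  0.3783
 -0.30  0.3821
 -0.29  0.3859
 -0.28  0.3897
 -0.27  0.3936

12.40

T = 0.5;  σ√T = 0.1485
d₁ = [ln(350/340) + (0.051 + 0.21²/2)·0.5] / 0.1485 = [0.0290 + 0.0365] / 0.1485 = 0.4412 → 0.44
d₂ = d₁ − σ√T = 0.4412 − 0.1485 = 0.2927 → 0.29
exp(−rT) = exp(−0.051·0.5) = 0.9748
P = 340·0.9748·N(-0.29) − 350·N(-0.44) = 340·0.9748·0.3859 − 350·0.3300 = 127.8996 − 115.5000 = 12.3996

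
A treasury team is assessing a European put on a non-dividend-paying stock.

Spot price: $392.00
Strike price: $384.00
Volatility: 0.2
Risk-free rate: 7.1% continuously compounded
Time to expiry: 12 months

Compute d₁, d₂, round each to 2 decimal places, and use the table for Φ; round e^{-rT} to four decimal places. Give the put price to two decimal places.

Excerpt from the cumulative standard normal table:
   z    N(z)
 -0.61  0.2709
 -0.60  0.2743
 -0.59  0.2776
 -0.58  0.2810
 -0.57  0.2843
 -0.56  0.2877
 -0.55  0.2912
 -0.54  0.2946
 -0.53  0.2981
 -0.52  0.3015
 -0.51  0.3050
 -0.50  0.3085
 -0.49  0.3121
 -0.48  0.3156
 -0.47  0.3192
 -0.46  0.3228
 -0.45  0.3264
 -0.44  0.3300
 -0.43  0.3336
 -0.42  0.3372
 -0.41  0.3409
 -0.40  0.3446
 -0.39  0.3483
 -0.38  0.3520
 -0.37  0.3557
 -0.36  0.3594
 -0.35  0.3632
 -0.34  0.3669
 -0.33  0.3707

$15.78

σ√T = 0.2·√1 = 0.2000
d₁ = [ln(392/384) + (0.071 + 0.2²/2)·1] / 0.2000 = [0.0206 + 0.0910] / 0.2000 = 0.5581 → 0.56
d₂ = d₁ − σ√T = 0.5581 − 0.2000 = 0.3581 → 0.36
e^(−rT) = e^(−0.071·1) = 0.9315
N(−d₂) = N(-0.36) = 0.3594;  N(−d₁) = N(-0.56) = 0.2877
P = 384·0.9315·0.3594 − 392·0.2877 = 128.5559 − 112.7784 = 15.7775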